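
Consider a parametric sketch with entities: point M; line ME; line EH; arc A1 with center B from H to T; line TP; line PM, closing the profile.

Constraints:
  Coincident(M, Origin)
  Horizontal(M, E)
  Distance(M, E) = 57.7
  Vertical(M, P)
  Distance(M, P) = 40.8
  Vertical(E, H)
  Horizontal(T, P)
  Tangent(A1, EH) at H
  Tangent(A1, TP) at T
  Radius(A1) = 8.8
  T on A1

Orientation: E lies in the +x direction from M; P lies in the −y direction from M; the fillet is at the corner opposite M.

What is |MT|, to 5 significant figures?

63.686

The virtual corner opposite M is at (57.700, -40.800). Since A1 is tangent to EH there, BH ⟂ EH and since A1 is tangent to TP there, BT ⟂ TP, with radius 8.8, so the center B sits 8.8 in from both sides at B = (48.900, -32.000). That places the tangent points at H = (57.700, -32.000) on EH and T = (48.900, -40.800) on TP. Then |MT| = |T − M| = 63.686.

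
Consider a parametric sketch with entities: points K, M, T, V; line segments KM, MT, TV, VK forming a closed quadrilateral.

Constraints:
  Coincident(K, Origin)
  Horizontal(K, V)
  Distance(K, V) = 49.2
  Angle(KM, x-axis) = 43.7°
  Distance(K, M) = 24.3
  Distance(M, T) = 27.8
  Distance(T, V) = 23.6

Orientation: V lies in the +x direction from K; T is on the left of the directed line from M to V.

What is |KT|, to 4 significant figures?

50.28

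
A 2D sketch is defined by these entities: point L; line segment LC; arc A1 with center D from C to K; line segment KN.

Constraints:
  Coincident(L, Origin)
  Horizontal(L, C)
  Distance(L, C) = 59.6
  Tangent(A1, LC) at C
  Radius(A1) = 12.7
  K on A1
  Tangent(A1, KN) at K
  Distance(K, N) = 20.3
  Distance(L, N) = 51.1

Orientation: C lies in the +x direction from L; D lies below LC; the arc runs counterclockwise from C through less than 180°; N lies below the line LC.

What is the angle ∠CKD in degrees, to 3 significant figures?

52.5°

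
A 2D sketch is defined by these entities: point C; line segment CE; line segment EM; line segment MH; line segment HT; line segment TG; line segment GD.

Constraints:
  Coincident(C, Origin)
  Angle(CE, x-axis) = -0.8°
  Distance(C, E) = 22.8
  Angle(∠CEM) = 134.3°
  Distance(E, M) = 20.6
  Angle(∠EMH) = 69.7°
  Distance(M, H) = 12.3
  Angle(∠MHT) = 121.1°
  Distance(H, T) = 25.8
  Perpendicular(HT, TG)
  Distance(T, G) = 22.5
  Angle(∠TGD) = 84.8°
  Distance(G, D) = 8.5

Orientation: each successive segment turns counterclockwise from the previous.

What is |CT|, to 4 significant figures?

6.914

C is at the origin; CE runs at -0.8° with length 22.8, so E = (22.80, -0.3183). ∠CEM = 134.3° gives EM at 44.90° from the x-axis; with |EM| = 20.6, M = (37.39, 14.22). ∠EMH = 69.7° gives MH at 155.2° from the x-axis; with |MH| = 12.3, H = (26.22, 19.38). ∠MHT = 121.1° gives HT at -145.9° from the x-axis; with |HT| = 25.8, T = (4.860, 4.917). Then |CT| = |T − C| = 6.914.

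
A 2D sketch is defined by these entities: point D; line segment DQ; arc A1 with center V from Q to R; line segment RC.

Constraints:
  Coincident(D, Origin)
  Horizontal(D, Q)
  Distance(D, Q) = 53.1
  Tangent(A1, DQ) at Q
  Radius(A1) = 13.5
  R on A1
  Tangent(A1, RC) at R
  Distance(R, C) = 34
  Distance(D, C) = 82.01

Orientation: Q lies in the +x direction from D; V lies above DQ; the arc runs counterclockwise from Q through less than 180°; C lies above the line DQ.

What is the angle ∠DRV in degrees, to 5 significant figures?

11.941°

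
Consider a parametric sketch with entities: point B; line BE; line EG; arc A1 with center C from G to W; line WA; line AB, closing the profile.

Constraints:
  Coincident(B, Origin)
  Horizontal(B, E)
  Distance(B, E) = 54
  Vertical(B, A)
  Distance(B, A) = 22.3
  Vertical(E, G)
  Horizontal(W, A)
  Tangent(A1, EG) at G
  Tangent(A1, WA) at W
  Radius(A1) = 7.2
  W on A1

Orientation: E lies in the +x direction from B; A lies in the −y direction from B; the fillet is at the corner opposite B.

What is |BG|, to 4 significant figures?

56.07

B is at the origin; BE is horizontal with |BE| = 54.0 and E on the +x side, so E = (54.00, 0.000). B and A share the same x with |BA| = 22.3 and A on the −y side, so A = (0.000, -22.30). The virtual corner opposite B is at (54.00, -22.30). Tangency of A1 to EG means the radius CG is perpendicular to EG and the tangent condition forces CW to be normal to WA, with radius 7.2, so the center C sits 7.2 in from both sides at C = (46.80, -15.10). That places the tangent points at G = (54.00, -15.10) on EG and W = (46.80, -22.30) on WA. Then |BG| = |G − B| = 56.07.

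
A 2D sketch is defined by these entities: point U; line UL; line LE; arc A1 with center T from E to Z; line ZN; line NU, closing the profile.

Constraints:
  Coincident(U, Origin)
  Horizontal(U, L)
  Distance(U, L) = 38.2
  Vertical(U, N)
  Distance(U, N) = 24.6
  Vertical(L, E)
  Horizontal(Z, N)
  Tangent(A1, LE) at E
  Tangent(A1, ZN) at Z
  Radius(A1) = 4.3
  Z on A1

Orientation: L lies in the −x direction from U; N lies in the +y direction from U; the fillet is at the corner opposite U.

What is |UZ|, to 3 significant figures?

41.9

The virtual corner opposite U is at (-38.2, 24.6). Tangency of A1 to LE means the radius TE is perpendicular to LE and tangency of A1 to ZN means the radius TZ is perpendicular to ZN, with radius 4.3, so the center T sits 4.3 in from both sides at T = (-33.9, 20.3). That places the tangent points at E = (-38.2, 20.3) on LE and Z = (-33.9, 24.6) on ZN. Then |UZ| = |Z − U| = 41.9.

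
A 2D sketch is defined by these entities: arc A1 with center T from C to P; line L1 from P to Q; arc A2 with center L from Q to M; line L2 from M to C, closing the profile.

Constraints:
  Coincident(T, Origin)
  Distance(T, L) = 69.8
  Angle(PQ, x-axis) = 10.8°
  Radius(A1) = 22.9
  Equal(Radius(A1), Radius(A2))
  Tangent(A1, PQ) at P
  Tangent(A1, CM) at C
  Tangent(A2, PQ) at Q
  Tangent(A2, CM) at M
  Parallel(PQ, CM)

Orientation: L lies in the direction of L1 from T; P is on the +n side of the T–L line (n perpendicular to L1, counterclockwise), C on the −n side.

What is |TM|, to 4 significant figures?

73.46

The slot axis is L1's direction at 10.8°, so u = (cos 10.8°, sin 10.8°) = (0.9823, 0.1874) and n = (−sin 10.8°, cos 10.8°) = (-0.1874, 0.9823). T is at the origin and L lies 69.8 along u from T, so L = 69.8·u = (68.56, 13.08). Tangency of A1 to both parallel lines with radius 22.9 puts P and C at T ± 22.9·n: P = (-4.291, 22.49), C = (4.291, -22.49). Equal radii place Q and M the same way about L: Q = L + 22.9·n = (64.27, 35.57), M = L − 22.9·n = (72.85, -9.415). Then |TM| = |M − T| = 73.46.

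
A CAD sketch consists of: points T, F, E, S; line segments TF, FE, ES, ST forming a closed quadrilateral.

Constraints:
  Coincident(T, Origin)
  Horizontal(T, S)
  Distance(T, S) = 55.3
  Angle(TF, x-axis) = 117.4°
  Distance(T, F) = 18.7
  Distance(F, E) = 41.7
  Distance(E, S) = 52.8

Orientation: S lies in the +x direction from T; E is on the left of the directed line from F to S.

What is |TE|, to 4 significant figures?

48.87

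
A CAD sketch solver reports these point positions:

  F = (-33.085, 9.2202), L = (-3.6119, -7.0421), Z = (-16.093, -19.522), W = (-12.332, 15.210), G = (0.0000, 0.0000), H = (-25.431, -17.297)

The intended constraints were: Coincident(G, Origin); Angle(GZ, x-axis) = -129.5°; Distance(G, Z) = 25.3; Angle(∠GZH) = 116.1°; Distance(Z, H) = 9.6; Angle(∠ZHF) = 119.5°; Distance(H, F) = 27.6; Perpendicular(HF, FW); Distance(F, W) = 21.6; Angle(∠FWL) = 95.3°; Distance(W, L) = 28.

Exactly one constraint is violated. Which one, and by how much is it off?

Distance(W, L) = 28 — off by 4.10.

G = (0.00, 0.00) ✓; GZ at -129.5° ✓; |GZ| = 25.30 ✓; ∠GZH = 116.1° ✓; |ZH| = 9.599 ✓; ∠ZHF = 119.5° ✓; |HF| = 27.60 ✓; ∠(HF, FW) = 90.00° ✓; |FW| = 21.60 ✓; ∠FWL = 95.30° ✓; |WL| = 23.90 ✗.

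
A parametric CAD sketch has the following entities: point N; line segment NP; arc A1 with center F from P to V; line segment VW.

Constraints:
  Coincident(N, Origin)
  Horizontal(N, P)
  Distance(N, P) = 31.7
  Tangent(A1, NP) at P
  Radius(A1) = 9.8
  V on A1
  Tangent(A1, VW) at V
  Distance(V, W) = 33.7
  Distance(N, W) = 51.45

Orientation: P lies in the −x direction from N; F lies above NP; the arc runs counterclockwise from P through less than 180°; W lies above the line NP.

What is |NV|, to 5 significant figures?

24.551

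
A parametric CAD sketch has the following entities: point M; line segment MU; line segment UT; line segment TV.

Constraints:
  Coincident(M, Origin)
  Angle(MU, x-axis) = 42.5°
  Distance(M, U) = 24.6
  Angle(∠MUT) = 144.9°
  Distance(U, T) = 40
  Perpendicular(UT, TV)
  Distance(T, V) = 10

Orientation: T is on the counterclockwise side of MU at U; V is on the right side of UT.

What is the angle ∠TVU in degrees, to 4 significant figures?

75.96°

M is at the origin; MU runs at 42.5° with length 24.6, so U = 24.6·(cos 42.5°, sin 42.5°) = (18.14, 16.62). ∠MUT = 144.9°, so UT runs at 42.5° + (180° − 144.9°) = 77.60° from the x-axis; with |UT| = 40.0, T = U + 40.0·(cos 77.60°, sin 77.60°) = (26.73, 55.69). UT is perpendicular to TV; with |TV| = 10.0 on the right of UT, V = T + 10.0·(0.9767, -0.2147) = (36.49, 53.54). Then cos ∠TVU = VT·VU / (|VT||VU|), giving 75.96°.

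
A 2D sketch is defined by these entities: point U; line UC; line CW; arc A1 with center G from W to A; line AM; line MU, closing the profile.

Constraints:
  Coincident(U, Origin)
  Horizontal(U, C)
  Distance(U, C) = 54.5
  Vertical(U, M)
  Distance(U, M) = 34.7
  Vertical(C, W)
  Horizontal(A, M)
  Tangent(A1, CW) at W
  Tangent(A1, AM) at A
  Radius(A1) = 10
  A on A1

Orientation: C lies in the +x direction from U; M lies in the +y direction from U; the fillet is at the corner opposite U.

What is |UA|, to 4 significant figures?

56.43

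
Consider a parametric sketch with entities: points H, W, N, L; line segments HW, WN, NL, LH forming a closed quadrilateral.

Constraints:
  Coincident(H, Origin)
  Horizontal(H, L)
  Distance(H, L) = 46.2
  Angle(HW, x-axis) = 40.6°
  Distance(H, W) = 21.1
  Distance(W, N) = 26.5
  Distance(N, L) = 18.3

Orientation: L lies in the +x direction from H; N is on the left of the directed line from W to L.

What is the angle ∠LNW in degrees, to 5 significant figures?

93.677°

Checks: |WN| = 26.50 ✓; |NL| = 18.30 ✓.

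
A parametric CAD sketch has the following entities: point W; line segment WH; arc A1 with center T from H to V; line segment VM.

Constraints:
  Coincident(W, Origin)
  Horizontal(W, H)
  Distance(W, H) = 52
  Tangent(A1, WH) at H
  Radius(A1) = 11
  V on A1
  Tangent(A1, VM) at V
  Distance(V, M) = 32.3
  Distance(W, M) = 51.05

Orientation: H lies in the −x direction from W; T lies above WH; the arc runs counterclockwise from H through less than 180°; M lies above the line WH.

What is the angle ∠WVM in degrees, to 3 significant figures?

85.4°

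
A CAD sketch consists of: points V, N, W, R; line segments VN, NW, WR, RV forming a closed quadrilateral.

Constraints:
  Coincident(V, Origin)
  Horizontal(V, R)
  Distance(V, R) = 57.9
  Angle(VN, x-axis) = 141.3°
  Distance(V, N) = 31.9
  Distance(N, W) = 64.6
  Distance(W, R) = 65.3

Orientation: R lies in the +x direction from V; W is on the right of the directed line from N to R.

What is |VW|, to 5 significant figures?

37.848

Checks: |NW| = 64.60 ✓; |WR| = 65.30 ✓.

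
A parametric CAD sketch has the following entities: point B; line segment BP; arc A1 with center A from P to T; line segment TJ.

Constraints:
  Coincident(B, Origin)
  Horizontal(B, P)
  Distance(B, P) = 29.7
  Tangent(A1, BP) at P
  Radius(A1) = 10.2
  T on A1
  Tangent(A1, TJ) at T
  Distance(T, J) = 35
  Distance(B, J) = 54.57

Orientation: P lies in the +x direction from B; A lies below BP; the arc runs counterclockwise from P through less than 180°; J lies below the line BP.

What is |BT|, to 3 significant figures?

23.5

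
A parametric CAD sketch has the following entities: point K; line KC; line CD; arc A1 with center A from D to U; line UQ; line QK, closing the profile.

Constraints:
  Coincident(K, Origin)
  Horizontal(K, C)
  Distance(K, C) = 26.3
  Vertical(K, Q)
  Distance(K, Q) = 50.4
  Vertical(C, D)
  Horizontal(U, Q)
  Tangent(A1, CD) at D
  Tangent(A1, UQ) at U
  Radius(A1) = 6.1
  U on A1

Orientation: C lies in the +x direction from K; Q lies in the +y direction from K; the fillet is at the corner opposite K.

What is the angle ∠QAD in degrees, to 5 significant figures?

163.20°

K is at the origin; K and C share the same y with |KC| = 26.3 and C on the +x side, so C = (26.300, 0.0000). K and Q share the same x with |KQ| = 50.4 and Q on the +y side, so Q = (0.0000, 50.400). The virtual corner opposite K is at (26.300, 50.400). The tangent condition forces AD to be normal to CD and tangency of A1 to UQ means the radius AU is perpendicular to UQ, with radius 6.1, so the center A sits 6.1 in from both sides at A = (20.200, 44.300). That places the tangent points at D = (26.300, 44.300) on CD and U = (20.200, 50.400) on UQ. Then cos ∠QAD = AQ·AD / (|AQ||AD|), giving 163.20°.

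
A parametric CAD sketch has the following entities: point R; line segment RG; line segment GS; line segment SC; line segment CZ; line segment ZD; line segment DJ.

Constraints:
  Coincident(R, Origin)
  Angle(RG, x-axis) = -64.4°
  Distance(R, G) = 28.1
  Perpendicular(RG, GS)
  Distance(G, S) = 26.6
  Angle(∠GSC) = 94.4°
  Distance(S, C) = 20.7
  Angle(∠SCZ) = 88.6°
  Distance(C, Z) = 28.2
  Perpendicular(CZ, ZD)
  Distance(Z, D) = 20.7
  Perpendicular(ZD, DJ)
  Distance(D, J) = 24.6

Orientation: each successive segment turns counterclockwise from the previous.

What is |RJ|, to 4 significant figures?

36.52

R is at the origin; RG runs at -64.4° with length 28.1, so G = (12.14, -25.34). RG is perpendicular to GS, so GS runs at 25.60°; with |GS| = 26.6, S = (36.13, -13.85). ∠GSC = 94.4° gives SC at 111.2° from the x-axis; with |SC| = 20.7, C = (28.64, 5.451). ∠SCZ = 88.6° gives CZ at -157.4° from the x-axis; with |CZ| = 28.2, Z = (2.610, -5.386). The perpendicularity gives ZD at right angles to CZ, so ZD runs at -67.40°; with |ZD| = 20.7, D = (10.57, -24.50). ZD ⟂ DJ, so DJ runs at 22.60°; with |DJ| = 24.6, J = (33.28, -15.04). Then |RJ| = |J − R| = 36.52.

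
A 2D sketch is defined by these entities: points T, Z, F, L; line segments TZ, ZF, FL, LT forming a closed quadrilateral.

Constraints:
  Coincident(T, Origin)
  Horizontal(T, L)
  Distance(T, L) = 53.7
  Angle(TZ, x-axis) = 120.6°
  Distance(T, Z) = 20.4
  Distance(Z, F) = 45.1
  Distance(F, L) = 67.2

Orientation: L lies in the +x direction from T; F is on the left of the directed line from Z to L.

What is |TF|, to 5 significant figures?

56.880

Checks: |ZF| = 45.10 ✓; |FL| = 67.20 ✓.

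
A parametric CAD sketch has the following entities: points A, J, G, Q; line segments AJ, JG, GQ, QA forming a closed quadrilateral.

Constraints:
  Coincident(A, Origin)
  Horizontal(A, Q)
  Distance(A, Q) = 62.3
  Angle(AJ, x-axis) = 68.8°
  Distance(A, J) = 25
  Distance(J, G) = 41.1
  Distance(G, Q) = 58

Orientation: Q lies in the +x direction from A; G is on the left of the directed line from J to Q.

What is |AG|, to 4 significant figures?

64.82

Checks: |JG| = 41.10 ✓; |GQ| = 58.00 ✓.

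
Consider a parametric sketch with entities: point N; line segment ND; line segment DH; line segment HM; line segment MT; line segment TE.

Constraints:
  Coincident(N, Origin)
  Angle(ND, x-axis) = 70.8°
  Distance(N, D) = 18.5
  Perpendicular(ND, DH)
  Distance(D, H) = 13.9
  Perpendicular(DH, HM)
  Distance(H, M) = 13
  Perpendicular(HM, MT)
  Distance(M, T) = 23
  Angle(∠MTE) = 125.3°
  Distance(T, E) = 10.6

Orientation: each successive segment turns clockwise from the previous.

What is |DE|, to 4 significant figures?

15.83

N is at the origin; ND runs at 70.8° with length 18.5, so D = (6.084, 17.47). ND is perpendicular to DH, so DH runs at -19.20°; with |DH| = 13.9, H = (19.21, 12.90). DH ⟂ HM, so HM runs at -109.2°; with |HM| = 13.0, M = (14.94, 0.6228). HM ⟂ MT, so MT runs at 160.8°; with |MT| = 23.0, T = (-6.785, 8.187). ∠MTE = 125.3° gives TE at 106.1° from the x-axis; with |TE| = 10.6, E = (-9.725, 18.37). Then |DE| = |E − D| = 15.83.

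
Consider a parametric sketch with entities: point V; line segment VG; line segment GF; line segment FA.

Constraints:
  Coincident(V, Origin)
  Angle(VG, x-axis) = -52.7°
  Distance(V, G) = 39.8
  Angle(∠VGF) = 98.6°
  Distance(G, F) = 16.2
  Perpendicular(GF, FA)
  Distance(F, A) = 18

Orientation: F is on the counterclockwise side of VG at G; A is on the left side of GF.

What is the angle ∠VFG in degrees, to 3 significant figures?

60.6°

V is at the origin; VG runs at -52.7° with length 39.8, so G = 39.8·(cos -52.7°, sin -52.7°) = (24.1, -31.7). ∠VGF = 98.6°, so GF runs at -52.7° + (180° − 98.6°) = 28.7° from the x-axis; with |GF| = 16.2, F = G + 16.2·(cos 28.7°, sin 28.7°) = (38.3, -23.9). Then cos ∠VFG = FV·FG / (|FV||FG|), giving 60.6°.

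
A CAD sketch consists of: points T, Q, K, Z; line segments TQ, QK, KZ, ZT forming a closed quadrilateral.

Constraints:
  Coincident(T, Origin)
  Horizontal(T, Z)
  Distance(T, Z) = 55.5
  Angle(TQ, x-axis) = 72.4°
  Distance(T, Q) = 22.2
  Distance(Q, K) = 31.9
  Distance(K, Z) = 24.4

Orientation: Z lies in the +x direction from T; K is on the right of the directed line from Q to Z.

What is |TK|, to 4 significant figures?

31.11

T is at the origin; TZ is horizontal with |TZ| = 55.5 and Z in +x, so Z = (55.5, 0). TQ runs at 72.4° with |TQ| = 22.2, so Q = (6.713, 21.16). K is determined by |QK| = 31.9 and |KZ| = 24.4 together: it lies at the intersection of circle(Q, 31.9) and circle(Z, 24.4). With |QZ| = 53.18, the foot of the radical line on QZ is 30.56 from Q and the perpendicular offset is √(31.9² − 30.56²) = 9.150. Taking the right-of-QZ solution: K = (31.11, 0.6061).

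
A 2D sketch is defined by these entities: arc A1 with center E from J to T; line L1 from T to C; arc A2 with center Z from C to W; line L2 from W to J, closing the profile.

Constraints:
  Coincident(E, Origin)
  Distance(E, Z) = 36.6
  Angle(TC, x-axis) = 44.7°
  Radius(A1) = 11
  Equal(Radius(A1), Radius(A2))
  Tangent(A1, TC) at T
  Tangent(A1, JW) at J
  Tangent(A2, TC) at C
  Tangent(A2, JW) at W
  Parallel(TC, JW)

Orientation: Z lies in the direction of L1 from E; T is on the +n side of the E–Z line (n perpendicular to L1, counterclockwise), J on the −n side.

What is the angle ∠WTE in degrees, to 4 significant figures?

58.99°

Tangency of A1 to both parallel lines with radius 11.0 puts T and J at E ± 11.0·n: T = (-7.737, 7.819), J = (7.737, -7.819). Equal radii place C and W the same way about Z: C = Z + 11.0·n = (18.28, 33.56), W = Z − 11.0·n = (33.75, 17.93). Then cos ∠WTE = TW·TE / (|TW||TE|), giving 58.99°.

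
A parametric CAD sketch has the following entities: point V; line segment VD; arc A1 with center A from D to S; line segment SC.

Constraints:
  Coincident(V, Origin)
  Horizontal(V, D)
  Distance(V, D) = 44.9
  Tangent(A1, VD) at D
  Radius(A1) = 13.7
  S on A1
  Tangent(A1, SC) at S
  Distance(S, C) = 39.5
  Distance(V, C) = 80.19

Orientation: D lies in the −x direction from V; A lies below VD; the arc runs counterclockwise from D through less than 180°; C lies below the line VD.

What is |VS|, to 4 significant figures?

60.00

Checks: V = (0.00, 0.00) ✓; |AS| = 13.70 ✓; ∠(AS, SC) = 90.00° ✓; |SC| = 39.50 ✓; |VC| = 80.19 ✓.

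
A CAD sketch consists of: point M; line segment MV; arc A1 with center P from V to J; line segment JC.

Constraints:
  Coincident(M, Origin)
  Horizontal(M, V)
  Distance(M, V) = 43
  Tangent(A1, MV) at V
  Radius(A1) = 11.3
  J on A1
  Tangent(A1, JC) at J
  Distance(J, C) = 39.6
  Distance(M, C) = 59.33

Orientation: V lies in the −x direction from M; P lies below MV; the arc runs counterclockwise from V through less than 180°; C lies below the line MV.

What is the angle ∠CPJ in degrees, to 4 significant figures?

74.07°

Checks: M = (0.00, 0.00) ✓; |PJ| = 11.30 ✓; ∠(PJ, JC) = 90.00° ✓; |JC| = 39.60 ✓; |MC| = 59.33 ✓.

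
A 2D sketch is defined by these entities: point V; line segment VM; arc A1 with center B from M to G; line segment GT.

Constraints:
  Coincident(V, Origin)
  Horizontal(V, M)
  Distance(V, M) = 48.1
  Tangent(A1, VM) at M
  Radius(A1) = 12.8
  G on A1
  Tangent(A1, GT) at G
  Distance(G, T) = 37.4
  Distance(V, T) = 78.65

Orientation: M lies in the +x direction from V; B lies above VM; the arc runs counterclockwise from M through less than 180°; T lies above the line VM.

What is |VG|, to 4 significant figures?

62.26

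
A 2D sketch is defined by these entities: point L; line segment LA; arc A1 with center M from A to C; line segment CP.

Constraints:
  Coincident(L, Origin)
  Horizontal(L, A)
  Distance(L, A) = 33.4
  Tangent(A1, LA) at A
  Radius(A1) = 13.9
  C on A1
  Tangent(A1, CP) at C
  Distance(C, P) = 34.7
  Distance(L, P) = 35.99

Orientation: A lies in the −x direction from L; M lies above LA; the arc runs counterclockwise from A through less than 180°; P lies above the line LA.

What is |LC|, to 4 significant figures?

22.59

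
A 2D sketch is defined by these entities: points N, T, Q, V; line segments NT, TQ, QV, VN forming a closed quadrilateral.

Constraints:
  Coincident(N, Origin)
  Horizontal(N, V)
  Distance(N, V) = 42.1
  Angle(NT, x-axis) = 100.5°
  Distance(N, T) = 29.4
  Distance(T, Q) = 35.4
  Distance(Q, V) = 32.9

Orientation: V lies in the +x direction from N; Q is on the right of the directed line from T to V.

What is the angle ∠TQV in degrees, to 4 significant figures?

108.8°

Checks: |TQ| = 35.40 ✓; |QV| = 32.90 ✓.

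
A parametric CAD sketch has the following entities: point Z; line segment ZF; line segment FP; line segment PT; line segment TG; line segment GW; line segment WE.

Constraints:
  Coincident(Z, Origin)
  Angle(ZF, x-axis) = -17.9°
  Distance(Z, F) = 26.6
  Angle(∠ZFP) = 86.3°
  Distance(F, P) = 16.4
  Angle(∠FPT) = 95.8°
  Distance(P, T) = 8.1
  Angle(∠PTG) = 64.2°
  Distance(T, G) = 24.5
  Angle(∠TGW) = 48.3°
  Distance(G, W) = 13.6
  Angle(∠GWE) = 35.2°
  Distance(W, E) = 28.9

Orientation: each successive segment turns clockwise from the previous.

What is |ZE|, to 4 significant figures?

11.26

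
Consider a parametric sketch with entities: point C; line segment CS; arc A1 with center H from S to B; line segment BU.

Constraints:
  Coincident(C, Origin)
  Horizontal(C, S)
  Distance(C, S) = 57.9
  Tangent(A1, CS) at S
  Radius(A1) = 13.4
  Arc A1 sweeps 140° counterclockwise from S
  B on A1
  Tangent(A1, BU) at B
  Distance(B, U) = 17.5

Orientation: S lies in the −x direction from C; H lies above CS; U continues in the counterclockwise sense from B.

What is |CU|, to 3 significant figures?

71.8

C is at the origin; CS is horizontal with |CS| = 57.9 and S on the −x side, so S = (-57.9, 0.00). A1 meets CS tangentially, so HS is at right angles to CS, so H = S + (0, 13.4) = (-57.9, 13.4). On A1, S sits at bearing -90° from H; a 140° counterclockwise sweep puts B at bearing 50°, so B = H + 13.4·(cos 50°, sin 50°) = (-49.3, 23.7). The tangent condition forces HB to be normal to BU, so BU runs along (−sin 50°, cos 50°); with |BU| = 17.5, U = (-62.7, 34.9). Then |CU| = |U − C| = 71.8.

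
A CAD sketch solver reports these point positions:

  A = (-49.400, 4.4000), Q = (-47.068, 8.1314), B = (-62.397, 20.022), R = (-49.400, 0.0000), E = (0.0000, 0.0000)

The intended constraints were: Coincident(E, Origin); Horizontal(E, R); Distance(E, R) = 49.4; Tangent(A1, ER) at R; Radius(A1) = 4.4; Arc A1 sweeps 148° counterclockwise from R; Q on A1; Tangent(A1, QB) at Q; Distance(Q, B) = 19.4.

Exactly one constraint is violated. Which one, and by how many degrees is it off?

Tangent(A1, QB) at Q — off by 5.80°.

E = (0.00, 0.00) ✓; E.y = 0.00, R.y = 0.00 ✓; |ER| = 49.40 ✓; ∠(AR, RE) = 90.00° ✓; |AR| = 4.400 ✓; bearing(A→Q) − bearing(A→R) = 148.0° ✓; |AQ| = 4.400 ✓; ∠(AQ, QB) = 95.80° ✗; |QB| = 19.40 ✓.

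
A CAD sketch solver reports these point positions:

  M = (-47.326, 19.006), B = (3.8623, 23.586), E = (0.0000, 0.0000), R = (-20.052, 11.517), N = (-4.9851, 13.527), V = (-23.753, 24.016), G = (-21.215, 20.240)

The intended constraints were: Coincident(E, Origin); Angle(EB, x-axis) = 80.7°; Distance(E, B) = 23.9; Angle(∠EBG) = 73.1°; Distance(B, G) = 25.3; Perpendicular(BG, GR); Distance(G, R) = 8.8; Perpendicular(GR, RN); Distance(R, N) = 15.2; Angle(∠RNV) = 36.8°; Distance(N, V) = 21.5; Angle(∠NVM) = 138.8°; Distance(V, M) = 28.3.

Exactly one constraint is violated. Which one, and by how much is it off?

Distance(V, M) = 28.3 — off by 4.20.

E = (0.00, 0.00) ✓; EB at 80.70° ✓; |EB| = 23.90 ✓; ∠EBG = 73.10° ✓; |BG| = 25.30 ✓; ∠(BG, GR) = 89.99° ✓; |GR| = 8.800 ✓; ∠(GR, RN) = 90.00° ✓; |RN| = 15.20 ✓; ∠RNV = 36.80° ✓; |NV| = 21.50 ✓; ∠NVM = 138.8° ✓; |VM| = 24.10 ✗.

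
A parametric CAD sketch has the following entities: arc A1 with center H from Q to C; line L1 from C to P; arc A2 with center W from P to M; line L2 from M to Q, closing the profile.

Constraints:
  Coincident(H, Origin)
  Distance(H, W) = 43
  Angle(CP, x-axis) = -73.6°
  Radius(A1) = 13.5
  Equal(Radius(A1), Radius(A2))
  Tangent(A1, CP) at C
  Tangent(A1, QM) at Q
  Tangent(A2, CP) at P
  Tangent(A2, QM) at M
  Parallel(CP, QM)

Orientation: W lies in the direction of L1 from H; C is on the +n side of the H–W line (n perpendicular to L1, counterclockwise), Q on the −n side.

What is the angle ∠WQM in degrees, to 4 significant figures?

17.43°

The slot axis is L1's direction at -73.6°, so u = (cos -73.6°, sin -73.6°) = (0.2823, -0.9593) and n = (−sin -73.6°, cos -73.6°) = (0.9593, 0.2823). H is at the origin and W lies 43.0 along u from H, so W = 43.0·u = (12.14, -41.25). Tangency of A1 to both parallel lines with radius 13.5 puts C and Q at H ± 13.5·n: C = (12.95, 3.812), Q = (-12.95, -3.812). Equal radii place P and M the same way about W: P = W + 13.5·n = (25.09, -37.44), M = W − 13.5·n = (-0.8101, -45.06). Then cos ∠WQM = QW·QM / (|QW||QM|), giving 17.43°.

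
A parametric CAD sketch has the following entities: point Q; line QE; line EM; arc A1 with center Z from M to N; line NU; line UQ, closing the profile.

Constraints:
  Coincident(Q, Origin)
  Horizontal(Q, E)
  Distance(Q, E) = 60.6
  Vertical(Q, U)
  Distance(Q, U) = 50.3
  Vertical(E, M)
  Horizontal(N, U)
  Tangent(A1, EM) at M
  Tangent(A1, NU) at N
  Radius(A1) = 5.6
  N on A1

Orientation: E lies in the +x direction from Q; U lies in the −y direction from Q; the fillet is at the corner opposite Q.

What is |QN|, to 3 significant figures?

74.5

The virtual corner opposite Q is at (60.6, -50.3). The tangent condition forces ZM to be normal to EM and since A1 is tangent to NU there, ZN ⟂ NU, with radius 5.6, so the center Z sits 5.6 in from both sides at Z = (55.0, -44.7). That places the tangent points at M = (60.6, -44.7) on EM and N = (55.0, -50.3) on NU. Then |QN| = |N − Q| = 74.5.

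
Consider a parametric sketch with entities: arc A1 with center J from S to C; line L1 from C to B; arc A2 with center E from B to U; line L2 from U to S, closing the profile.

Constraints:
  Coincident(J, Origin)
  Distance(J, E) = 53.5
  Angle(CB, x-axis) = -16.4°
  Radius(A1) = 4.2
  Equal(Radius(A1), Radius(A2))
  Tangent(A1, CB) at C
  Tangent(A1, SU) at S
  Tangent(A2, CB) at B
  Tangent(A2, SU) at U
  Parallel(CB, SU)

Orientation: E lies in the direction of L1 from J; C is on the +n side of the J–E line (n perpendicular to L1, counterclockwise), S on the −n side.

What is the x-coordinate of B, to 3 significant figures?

52.5

The slot axis is L1's direction at -16.4°, so u = (cos -16.4°, sin -16.4°) = (0.959, -0.282) and n = (−sin -16.4°, cos -16.4°) = (0.282, 0.959). J is at the origin and E lies 53.5 along u from J, so E = 53.5·u = (51.3, -15.1). Tangency of A1 to both parallel lines with radius 4.2 puts C and S at J ± 4.2·n: C = (1.19, 4.03), S = (-1.19, -4.03). Equal radii place B and U the same way about E: B = E + 4.2·n = (52.5, -11.1), U = E − 4.2·n = (50.1, -19.1). So B.x = 52.5.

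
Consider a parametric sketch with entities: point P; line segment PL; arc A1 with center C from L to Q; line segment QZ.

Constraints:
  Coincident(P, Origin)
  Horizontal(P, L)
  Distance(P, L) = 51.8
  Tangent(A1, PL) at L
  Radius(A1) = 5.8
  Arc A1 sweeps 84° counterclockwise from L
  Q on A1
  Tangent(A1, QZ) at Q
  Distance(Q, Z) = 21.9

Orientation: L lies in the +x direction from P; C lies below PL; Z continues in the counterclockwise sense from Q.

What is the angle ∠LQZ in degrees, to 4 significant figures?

138.0°

P is at the origin; P and L share the same y with |PL| = 51.8 and L on the +x side, so L = (51.80, 0.000). A1 meets PL tangentially, so CL is at right angles to PL, so C = L + (0, -5.8) = (51.80, -5.800). On A1, L sits at bearing 90° from C; an 84° counterclockwise sweep puts Q at bearing 174°, so Q = C + 5.8·(cos 174°, sin 174°) = (46.03, -5.194). The tangent condition forces CQ to be normal to QZ, so QZ runs along (−sin 174°, cos 174°); with |QZ| = 21.9, Z = (43.74, -26.97). Then cos ∠LQZ = QL·QZ / (|QL||QZ|), giving 138.0°.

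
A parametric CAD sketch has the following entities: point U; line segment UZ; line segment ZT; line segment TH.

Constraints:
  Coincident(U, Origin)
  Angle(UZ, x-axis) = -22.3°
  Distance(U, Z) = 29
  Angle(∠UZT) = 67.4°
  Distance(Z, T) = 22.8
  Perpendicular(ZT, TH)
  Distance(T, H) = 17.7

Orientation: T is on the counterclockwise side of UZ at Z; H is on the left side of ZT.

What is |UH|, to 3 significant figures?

14.8

U is at the origin; UZ runs at -22.3° with length 29.0, so Z = 29.0·(cos -22.3°, sin -22.3°) = (26.8, -11.0). ∠UZT = 67.4°, so ZT runs at -22.3° + (180° − 67.4°) = 90.3° from the x-axis; with |ZT| = 22.8, T = Z + 22.8·(cos 90.3°, sin 90.3°) = (26.7, 11.8). The perpendicularity gives TH at right angles to ZT; with |TH| = 17.7 on the left of ZT, H = T + 17.7·(-1.00, -0.00524) = (9.01, 11.7). Then |UH| = |H − U| = 14.8.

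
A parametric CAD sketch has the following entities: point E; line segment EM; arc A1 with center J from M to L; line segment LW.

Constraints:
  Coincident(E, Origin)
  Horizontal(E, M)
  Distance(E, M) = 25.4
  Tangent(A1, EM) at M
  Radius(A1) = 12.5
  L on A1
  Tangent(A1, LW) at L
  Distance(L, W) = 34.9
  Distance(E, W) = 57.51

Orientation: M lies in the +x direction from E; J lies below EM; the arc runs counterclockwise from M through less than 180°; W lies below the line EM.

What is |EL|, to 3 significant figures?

22.9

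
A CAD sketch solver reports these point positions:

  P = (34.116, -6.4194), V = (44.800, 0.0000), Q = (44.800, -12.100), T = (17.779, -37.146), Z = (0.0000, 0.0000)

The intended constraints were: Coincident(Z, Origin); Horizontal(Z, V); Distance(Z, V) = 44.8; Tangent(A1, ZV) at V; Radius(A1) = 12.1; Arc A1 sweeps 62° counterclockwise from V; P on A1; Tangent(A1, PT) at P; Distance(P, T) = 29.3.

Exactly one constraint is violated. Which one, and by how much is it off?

Distance(P, T) = 29.3 — off by 5.50.

Z = (0.00, 0.00) ✓; Z.y = 0.00, V.y = 0.00 ✓; |ZV| = 44.80 ✓; ∠(QV, VZ) = 90.00° ✓; |QV| = 12.10 ✓; bearing(Q→P) − bearing(Q→V) = 62.00° ✓; |QP| = 12.10 ✓; ∠(QP, PT) = 90.00° ✓; |PT| = 34.80 ✗.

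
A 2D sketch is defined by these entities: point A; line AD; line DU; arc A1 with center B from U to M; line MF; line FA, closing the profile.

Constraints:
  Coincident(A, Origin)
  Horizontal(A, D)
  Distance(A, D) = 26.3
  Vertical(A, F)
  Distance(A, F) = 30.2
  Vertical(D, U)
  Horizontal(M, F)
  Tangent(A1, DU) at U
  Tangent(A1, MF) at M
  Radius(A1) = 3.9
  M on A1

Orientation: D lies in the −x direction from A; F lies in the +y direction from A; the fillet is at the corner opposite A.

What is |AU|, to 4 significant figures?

37.19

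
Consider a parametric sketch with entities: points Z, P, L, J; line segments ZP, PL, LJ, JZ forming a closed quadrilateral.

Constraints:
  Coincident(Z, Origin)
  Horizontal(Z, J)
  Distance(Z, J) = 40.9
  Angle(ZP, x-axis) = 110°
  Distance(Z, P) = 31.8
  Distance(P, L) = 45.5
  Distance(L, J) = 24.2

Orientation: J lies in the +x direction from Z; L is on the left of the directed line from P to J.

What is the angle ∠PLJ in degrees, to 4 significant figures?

114.6°

Checks: |PL| = 45.50 ✓; |LJ| = 24.20 ✓.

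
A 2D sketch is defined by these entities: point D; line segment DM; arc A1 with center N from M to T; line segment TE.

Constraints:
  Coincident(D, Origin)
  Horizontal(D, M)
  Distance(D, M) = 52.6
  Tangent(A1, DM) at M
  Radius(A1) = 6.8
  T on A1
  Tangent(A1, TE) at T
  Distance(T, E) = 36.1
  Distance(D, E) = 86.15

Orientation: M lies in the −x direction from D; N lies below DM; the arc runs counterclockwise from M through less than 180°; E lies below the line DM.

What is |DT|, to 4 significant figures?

57.96

D is at the origin; D and M share the same y with |DM| = 52.6 and M on the −x side, so M = (-52.60, 0.000). Tangency of A1 to DM means the radius NM is perpendicular to DM, so N = M + (0, -6.8) = (-52.60, -6.800). Since NT ⟂ TE (tangency), |NE| = √(6.8² + 36.1²) = 36.73 regardless of where T sits on A1. So E lies on both circle(D, 86.15) and circle(N, 36.73); the below-DM intersection is E = (-80.49, -30.71). T is the foot of the tangent from E: T = (-57.90, -2.545).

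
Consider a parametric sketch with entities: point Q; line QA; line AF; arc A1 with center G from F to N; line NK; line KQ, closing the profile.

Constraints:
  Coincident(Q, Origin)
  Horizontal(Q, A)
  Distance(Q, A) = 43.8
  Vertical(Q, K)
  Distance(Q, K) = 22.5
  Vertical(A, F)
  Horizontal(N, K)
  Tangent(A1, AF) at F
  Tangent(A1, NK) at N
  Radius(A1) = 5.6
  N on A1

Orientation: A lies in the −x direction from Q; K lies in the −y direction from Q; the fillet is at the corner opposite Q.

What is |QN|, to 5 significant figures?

44.334

Q is at the origin; Q and A share the same y with |QA| = 43.8 and A on the −x side, so A = (-43.800, 0.0000). QK is vertical with |QK| = 22.5 and K on the −y side, so K = (0.0000, -22.500). The virtual corner opposite Q is at (-43.800, -22.500). Since A1 is tangent to AF there, GF ⟂ AF and since A1 is tangent to NK there, GN ⟂ NK, with radius 5.6, so the center G sits 5.6 in from both sides at G = (-38.200, -16.900). That places the tangent points at F = (-43.800, -16.900) on AF and N = (-38.200, -22.500) on NK. Then |QN| = |N − Q| = 44.334.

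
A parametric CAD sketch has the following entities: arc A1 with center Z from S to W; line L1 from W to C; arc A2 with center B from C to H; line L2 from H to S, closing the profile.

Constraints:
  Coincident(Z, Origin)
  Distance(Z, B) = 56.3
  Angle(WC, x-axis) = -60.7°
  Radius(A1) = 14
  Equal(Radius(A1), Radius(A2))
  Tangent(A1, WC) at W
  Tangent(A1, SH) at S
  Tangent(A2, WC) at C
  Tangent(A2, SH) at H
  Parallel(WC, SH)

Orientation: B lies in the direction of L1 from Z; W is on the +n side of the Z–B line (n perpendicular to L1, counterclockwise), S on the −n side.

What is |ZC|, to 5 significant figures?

58.015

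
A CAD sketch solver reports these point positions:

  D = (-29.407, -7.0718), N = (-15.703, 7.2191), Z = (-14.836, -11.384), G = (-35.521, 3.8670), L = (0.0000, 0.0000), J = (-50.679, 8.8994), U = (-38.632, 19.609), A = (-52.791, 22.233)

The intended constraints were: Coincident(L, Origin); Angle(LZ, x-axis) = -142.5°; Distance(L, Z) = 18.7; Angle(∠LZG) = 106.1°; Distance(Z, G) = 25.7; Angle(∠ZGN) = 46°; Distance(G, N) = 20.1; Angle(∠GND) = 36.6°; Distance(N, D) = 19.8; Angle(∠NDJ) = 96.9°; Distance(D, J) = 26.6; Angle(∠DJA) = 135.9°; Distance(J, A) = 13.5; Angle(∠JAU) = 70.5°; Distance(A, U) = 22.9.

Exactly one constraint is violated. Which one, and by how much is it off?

Distance(A, U) = 22.9 — off by 8.50.

L = (0.00, 0.00) ✓; LZ at -142.5° ✓; |LZ| = 18.70 ✓; ∠LZG = 106.1° ✓; |ZG| = 25.70 ✓; ∠ZGN = 46.00° ✓; |GN| = 20.10 ✓; ∠GND = 36.60° ✓; |ND| = 19.80 ✓; ∠NDJ = 96.90° ✓; |DJ| = 26.60 ✓; ∠DJA = 135.9° ✓; |JA| = 13.50 ✓; ∠JAU = 70.50° ✓; |AU| = 14.40 ✗.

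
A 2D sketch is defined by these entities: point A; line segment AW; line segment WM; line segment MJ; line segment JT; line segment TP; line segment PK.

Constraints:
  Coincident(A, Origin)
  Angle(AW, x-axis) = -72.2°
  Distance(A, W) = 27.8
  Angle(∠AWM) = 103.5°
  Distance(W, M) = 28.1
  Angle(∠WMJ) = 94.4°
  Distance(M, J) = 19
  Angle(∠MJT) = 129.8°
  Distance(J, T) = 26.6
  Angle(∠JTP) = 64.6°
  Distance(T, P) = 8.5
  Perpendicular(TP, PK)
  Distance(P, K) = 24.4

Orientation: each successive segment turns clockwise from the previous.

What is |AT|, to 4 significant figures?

19.94

∠WMJ = 94.4° gives MJ at 125.7° from the x-axis; with |MJ| = 19.0, J = (-26.60, -25.64). ∠MJT = 129.8° gives JT at 75.50° from the x-axis; with |JT| = 26.6, T = (-19.94, 0.1146). Then |AT| = |T − A| = 19.94.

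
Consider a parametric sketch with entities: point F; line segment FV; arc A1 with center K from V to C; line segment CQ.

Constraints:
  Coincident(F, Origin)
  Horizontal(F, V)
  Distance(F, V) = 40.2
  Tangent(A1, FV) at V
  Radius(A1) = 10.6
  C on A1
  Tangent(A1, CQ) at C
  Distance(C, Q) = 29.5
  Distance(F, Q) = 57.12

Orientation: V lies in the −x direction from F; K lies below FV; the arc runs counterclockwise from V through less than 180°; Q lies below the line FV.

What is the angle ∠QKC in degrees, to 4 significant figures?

70.24°

Checks: F = (0.00, 0.00) ✓; |KC| = 10.60 ✓; ∠(KC, CQ) = 90.00° ✓; |CQ| = 29.50 ✓; |FQ| = 57.12 ✓.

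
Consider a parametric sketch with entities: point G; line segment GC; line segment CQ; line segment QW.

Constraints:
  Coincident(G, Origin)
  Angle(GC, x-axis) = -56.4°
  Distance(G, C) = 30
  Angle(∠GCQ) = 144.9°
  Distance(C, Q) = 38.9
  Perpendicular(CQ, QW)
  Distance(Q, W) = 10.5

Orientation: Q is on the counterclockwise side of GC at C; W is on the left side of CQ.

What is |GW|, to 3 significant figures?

63.8

G is at the origin; GC runs at -56.4° with length 30.0, so C = 30.0·(cos -56.4°, sin -56.4°) = (16.6, -25.0). ∠GCQ = 144.9°, so CQ runs at -56.4° + (180° − 144.9°) = -21.3° from the x-axis; with |CQ| = 38.9, Q = C + 38.9·(cos -21.3°, sin -21.3°) = (52.8, -39.1). CQ is perpendicular to QW; with |QW| = 10.5 on the left of CQ, W = Q + 10.5·(0.363, 0.932) = (56.7, -29.3). Then |GW| = |W − G| = 63.8.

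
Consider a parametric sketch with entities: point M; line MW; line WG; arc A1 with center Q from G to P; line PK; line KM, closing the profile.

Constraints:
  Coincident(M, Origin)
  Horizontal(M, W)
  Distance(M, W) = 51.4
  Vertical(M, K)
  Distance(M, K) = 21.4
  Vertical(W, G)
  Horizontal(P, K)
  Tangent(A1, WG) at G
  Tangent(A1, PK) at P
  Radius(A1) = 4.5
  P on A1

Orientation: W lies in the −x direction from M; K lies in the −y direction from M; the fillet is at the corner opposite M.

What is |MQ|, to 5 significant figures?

49.852

M is at the origin; M and W share the same y with |MW| = 51.4 and W on the −x side, so W = (-51.400, 0.0000). M and K share the same x with |MK| = 21.4 and K on the −y side, so K = (0.0000, -21.400). The virtual corner opposite M is at (-51.400, -21.400). The tangent condition forces QG to be normal to WG and A1 meets PK tangentially, so QP is at right angles to PK, with radius 4.5, so the center Q sits 4.5 in from both sides at Q = (-46.900, -16.900). Then |MQ| = |Q − M| = 49.852.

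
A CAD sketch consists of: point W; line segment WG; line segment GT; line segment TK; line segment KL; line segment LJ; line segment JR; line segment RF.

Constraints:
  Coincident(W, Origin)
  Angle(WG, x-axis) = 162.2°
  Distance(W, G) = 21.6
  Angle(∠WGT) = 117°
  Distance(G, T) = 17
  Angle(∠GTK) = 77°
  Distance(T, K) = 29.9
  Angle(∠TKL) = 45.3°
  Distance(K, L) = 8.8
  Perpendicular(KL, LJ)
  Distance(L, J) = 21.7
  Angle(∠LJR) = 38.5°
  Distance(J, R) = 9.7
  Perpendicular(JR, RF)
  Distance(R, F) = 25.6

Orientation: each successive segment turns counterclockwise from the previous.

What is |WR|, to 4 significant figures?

30.53

W is at the origin; WG runs at 162.2° with length 21.6, so G = (-20.57, 6.603). ∠WGT = 117.0° gives GT at -134.8° from the x-axis; with |GT| = 17.0, T = (-32.54, -5.460). ∠GTK = 77.0° gives TK at -31.80° from the x-axis; with |TK| = 29.9, K = (-7.133, -21.22). ∠TKL = 45.3° gives KL at 102.9° from the x-axis; with |KL| = 8.8, L = (-9.098, -12.64). The perpendicularity gives LJ at right angles to KL, so LJ runs at -167.1°; with |LJ| = 21.7, J = (-30.25, -17.48). ∠LJR = 38.5° gives JR at -25.60° from the x-axis; with |JR| = 9.7, R = (-21.50, -21.67). Then |WR| = |R − W| = 30.53.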